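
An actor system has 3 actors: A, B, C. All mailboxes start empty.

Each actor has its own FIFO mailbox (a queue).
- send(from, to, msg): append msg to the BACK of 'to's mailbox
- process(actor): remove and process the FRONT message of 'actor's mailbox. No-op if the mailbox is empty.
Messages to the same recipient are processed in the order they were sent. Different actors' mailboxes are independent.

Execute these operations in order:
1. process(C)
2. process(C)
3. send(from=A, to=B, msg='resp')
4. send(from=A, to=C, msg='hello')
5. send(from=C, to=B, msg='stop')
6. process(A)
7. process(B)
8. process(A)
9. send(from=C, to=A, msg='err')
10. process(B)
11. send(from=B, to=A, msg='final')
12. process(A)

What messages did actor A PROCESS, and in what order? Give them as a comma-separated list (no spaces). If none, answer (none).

Answer: err

Derivation:
After 1 (process(C)): A:[] B:[] C:[]
After 2 (process(C)): A:[] B:[] C:[]
After 3 (send(from=A, to=B, msg='resp')): A:[] B:[resp] C:[]
After 4 (send(from=A, to=C, msg='hello')): A:[] B:[resp] C:[hello]
After 5 (send(from=C, to=B, msg='stop')): A:[] B:[resp,stop] C:[hello]
After 6 (process(A)): A:[] B:[resp,stop] C:[hello]
After 7 (process(B)): A:[] B:[stop] C:[hello]
After 8 (process(A)): A:[] B:[stop] C:[hello]
After 9 (send(from=C, to=A, msg='err')): A:[err] B:[stop] C:[hello]
After 10 (process(B)): A:[err] B:[] C:[hello]
After 11 (send(from=B, to=A, msg='final')): A:[err,final] B:[] C:[hello]
After 12 (process(A)): A:[final] B:[] C:[hello]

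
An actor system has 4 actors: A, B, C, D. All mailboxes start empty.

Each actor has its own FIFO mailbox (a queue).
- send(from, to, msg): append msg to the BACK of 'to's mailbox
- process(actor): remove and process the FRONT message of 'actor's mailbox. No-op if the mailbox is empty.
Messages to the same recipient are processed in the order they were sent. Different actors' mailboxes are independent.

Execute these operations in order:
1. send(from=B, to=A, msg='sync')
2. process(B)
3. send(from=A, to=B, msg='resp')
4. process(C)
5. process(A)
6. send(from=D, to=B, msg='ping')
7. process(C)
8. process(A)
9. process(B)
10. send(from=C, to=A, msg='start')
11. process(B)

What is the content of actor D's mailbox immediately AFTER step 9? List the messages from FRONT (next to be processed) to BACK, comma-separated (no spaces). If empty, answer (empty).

After 1 (send(from=B, to=A, msg='sync')): A:[sync] B:[] C:[] D:[]
After 2 (process(B)): A:[sync] B:[] C:[] D:[]
After 3 (send(from=A, to=B, msg='resp')): A:[sync] B:[resp] C:[] D:[]
After 4 (process(C)): A:[sync] B:[resp] C:[] D:[]
After 5 (process(A)): A:[] B:[resp] C:[] D:[]
After 6 (send(from=D, to=B, msg='ping')): A:[] B:[resp,ping] C:[] D:[]
After 7 (process(C)): A:[] B:[resp,ping] C:[] D:[]
After 8 (process(A)): A:[] B:[resp,ping] C:[] D:[]
After 9 (process(B)): A:[] B:[ping] C:[] D:[]

(empty)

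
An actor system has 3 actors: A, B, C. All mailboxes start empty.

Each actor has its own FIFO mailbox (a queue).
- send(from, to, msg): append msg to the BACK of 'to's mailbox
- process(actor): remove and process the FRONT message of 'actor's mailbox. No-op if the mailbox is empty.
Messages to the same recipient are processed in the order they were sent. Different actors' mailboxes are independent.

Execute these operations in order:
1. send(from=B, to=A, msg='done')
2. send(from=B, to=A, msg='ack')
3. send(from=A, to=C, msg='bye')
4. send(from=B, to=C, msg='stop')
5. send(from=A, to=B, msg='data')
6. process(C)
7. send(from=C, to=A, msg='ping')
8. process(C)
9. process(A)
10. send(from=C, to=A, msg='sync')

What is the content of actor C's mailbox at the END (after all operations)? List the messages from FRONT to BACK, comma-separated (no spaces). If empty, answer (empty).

Answer: (empty)

Derivation:
After 1 (send(from=B, to=A, msg='done')): A:[done] B:[] C:[]
After 2 (send(from=B, to=A, msg='ack')): A:[done,ack] B:[] C:[]
After 3 (send(from=A, to=C, msg='bye')): A:[done,ack] B:[] C:[bye]
After 4 (send(from=B, to=C, msg='stop')): A:[done,ack] B:[] C:[bye,stop]
After 5 (send(from=A, to=B, msg='data')): A:[done,ack] B:[data] C:[bye,stop]
After 6 (process(C)): A:[done,ack] B:[data] C:[stop]
After 7 (send(from=C, to=A, msg='ping')): A:[done,ack,ping] B:[data] C:[stop]
After 8 (process(C)): A:[done,ack,ping] B:[data] C:[]
After 9 (process(A)): A:[ack,ping] B:[data] C:[]
After 10 (send(from=C, to=A, msg='sync')): A:[ack,ping,sync] B:[data] C:[]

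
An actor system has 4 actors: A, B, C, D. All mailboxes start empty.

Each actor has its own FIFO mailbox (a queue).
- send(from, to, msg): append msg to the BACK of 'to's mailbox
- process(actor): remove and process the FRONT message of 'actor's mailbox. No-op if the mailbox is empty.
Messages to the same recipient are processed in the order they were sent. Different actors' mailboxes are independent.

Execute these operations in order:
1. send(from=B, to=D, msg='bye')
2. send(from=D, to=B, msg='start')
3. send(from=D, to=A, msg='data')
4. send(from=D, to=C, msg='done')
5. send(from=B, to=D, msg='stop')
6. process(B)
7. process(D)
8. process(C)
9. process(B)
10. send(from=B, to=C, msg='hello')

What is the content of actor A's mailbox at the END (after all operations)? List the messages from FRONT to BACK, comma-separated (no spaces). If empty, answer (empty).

After 1 (send(from=B, to=D, msg='bye')): A:[] B:[] C:[] D:[bye]
After 2 (send(from=D, to=B, msg='start')): A:[] B:[start] C:[] D:[bye]
After 3 (send(from=D, to=A, msg='data')): A:[data] B:[start] C:[] D:[bye]
After 4 (send(from=D, to=C, msg='done')): A:[data] B:[start] C:[done] D:[bye]
After 5 (send(from=B, to=D, msg='stop')): A:[data] B:[start] C:[done] D:[bye,stop]
After 6 (process(B)): A:[data] B:[] C:[done] D:[bye,stop]
After 7 (process(D)): A:[data] B:[] C:[done] D:[stop]
After 8 (process(C)): A:[data] B:[] C:[] D:[stop]
After 9 (process(B)): A:[data] B:[] C:[] D:[stop]
After 10 (send(from=B, to=C, msg='hello')): A:[data] B:[] C:[hello] D:[stop]

Answer: data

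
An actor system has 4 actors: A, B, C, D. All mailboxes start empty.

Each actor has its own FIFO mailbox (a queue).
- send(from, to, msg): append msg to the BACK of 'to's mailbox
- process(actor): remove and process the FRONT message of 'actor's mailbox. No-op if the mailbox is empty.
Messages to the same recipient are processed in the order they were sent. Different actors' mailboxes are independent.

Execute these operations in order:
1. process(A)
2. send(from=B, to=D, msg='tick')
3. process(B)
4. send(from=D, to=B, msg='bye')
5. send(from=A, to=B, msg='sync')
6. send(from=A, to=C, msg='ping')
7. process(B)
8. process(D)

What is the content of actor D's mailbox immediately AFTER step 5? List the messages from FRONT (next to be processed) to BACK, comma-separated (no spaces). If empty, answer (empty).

After 1 (process(A)): A:[] B:[] C:[] D:[]
After 2 (send(from=B, to=D, msg='tick')): A:[] B:[] C:[] D:[tick]
After 3 (process(B)): A:[] B:[] C:[] D:[tick]
After 4 (send(from=D, to=B, msg='bye')): A:[] B:[bye] C:[] D:[tick]
After 5 (send(from=A, to=B, msg='sync')): A:[] B:[bye,sync] C:[] D:[tick]

tick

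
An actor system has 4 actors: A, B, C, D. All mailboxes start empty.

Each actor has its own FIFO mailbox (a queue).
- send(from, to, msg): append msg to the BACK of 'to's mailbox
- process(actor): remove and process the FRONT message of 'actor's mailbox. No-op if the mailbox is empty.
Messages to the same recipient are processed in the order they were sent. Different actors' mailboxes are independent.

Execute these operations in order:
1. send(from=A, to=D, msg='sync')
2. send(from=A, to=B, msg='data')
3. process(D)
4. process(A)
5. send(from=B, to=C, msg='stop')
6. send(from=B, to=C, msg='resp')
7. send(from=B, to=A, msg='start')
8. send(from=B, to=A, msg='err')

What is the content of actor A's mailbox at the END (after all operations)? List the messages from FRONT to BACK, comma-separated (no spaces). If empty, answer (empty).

After 1 (send(from=A, to=D, msg='sync')): A:[] B:[] C:[] D:[sync]
After 2 (send(from=A, to=B, msg='data')): A:[] B:[data] C:[] D:[sync]
After 3 (process(D)): A:[] B:[data] C:[] D:[]
After 4 (process(A)): A:[] B:[data] C:[] D:[]
After 5 (send(from=B, to=C, msg='stop')): A:[] B:[data] C:[stop] D:[]
After 6 (send(from=B, to=C, msg='resp')): A:[] B:[data] C:[stop,resp] D:[]
After 7 (send(from=B, to=A, msg='start')): A:[start] B:[data] C:[stop,resp] D:[]
After 8 (send(from=B, to=A, msg='err')): A:[start,err] B:[data] C:[stop,resp] D:[]

Answer: start,err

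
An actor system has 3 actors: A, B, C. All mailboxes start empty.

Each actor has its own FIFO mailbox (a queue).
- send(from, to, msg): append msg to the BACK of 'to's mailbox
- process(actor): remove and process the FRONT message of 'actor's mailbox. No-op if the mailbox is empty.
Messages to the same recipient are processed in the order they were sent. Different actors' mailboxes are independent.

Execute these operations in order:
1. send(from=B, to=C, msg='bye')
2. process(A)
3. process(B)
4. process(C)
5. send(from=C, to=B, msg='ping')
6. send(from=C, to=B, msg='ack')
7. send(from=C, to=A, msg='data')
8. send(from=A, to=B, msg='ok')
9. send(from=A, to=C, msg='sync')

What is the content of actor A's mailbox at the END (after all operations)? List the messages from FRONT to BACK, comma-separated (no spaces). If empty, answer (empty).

After 1 (send(from=B, to=C, msg='bye')): A:[] B:[] C:[bye]
After 2 (process(A)): A:[] B:[] C:[bye]
After 3 (process(B)): A:[] B:[] C:[bye]
After 4 (process(C)): A:[] B:[] C:[]
After 5 (send(from=C, to=B, msg='ping')): A:[] B:[ping] C:[]
After 6 (send(from=C, to=B, msg='ack')): A:[] B:[ping,ack] C:[]
After 7 (send(from=C, to=A, msg='data')): A:[data] B:[ping,ack] C:[]
After 8 (send(from=A, to=B, msg='ok')): A:[data] B:[ping,ack,ok] C:[]
After 9 (send(from=A, to=C, msg='sync')): A:[data] B:[ping,ack,ok] C:[sync]

Answer: data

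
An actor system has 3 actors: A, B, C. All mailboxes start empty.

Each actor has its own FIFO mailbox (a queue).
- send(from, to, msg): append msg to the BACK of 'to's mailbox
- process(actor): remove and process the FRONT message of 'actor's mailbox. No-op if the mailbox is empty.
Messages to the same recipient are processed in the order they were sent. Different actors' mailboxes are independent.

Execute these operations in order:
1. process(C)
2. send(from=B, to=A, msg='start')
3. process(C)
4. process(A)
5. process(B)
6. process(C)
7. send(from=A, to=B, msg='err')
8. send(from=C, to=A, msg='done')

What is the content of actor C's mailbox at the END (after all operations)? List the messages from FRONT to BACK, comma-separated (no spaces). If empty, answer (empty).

After 1 (process(C)): A:[] B:[] C:[]
After 2 (send(from=B, to=A, msg='start')): A:[start] B:[] C:[]
After 3 (process(C)): A:[start] B:[] C:[]
After 4 (process(A)): A:[] B:[] C:[]
After 5 (process(B)): A:[] B:[] C:[]
After 6 (process(C)): A:[] B:[] C:[]
After 7 (send(from=A, to=B, msg='err')): A:[] B:[err] C:[]
After 8 (send(from=C, to=A, msg='done')): A:[done] B:[err] C:[]

Answer: (empty)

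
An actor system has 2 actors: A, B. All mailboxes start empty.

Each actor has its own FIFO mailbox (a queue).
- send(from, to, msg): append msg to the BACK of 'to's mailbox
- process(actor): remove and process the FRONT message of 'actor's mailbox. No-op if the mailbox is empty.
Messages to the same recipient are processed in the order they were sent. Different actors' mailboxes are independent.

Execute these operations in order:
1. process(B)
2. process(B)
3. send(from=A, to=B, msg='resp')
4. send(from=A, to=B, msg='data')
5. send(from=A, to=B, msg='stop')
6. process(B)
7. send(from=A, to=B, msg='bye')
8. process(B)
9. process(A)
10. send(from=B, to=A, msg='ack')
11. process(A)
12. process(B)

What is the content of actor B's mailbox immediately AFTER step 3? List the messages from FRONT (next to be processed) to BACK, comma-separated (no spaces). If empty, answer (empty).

After 1 (process(B)): A:[] B:[]
After 2 (process(B)): A:[] B:[]
After 3 (send(from=A, to=B, msg='resp')): A:[] B:[resp]

resp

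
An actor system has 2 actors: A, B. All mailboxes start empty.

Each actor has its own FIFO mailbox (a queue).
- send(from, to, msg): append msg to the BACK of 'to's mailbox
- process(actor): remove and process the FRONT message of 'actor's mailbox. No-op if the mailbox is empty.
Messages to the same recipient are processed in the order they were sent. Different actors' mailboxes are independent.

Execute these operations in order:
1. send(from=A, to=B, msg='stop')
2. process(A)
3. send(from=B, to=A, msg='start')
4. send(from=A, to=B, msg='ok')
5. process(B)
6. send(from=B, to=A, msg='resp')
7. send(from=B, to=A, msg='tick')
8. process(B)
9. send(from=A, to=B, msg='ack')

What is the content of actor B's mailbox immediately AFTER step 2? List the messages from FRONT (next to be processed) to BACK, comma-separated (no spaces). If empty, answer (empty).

After 1 (send(from=A, to=B, msg='stop')): A:[] B:[stop]
After 2 (process(A)): A:[] B:[stop]

stop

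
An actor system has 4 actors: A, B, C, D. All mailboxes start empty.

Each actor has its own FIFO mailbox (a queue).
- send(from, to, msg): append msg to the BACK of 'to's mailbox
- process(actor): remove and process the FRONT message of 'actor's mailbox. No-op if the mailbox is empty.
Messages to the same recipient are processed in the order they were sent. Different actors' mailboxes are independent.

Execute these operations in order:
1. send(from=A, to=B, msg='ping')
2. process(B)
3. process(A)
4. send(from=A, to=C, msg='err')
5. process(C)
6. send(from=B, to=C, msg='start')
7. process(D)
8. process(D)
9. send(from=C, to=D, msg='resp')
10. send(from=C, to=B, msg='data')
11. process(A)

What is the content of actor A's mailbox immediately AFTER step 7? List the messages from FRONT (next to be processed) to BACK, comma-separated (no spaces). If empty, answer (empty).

After 1 (send(from=A, to=B, msg='ping')): A:[] B:[ping] C:[] D:[]
After 2 (process(B)): A:[] B:[] C:[] D:[]
After 3 (process(A)): A:[] B:[] C:[] D:[]
After 4 (send(from=A, to=C, msg='err')): A:[] B:[] C:[err] D:[]
After 5 (process(C)): A:[] B:[] C:[] D:[]
After 6 (send(from=B, to=C, msg='start')): A:[] B:[] C:[start] D:[]
After 7 (process(D)): A:[] B:[] C:[start] D:[]

(empty)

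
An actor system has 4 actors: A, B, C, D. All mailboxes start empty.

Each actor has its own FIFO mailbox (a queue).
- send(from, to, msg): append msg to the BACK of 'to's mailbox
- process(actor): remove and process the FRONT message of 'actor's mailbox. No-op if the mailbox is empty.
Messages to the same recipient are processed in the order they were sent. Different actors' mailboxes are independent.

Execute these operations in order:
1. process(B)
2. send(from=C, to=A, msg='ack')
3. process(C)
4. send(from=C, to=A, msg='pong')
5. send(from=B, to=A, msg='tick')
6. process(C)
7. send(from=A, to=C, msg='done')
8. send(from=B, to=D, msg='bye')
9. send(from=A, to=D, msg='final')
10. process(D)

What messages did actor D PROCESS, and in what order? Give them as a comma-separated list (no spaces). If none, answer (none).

After 1 (process(B)): A:[] B:[] C:[] D:[]
After 2 (send(from=C, to=A, msg='ack')): A:[ack] B:[] C:[] D:[]
After 3 (process(C)): A:[ack] B:[] C:[] D:[]
After 4 (send(from=C, to=A, msg='pong')): A:[ack,pong] B:[] C:[] D:[]
After 5 (send(from=B, to=A, msg='tick')): A:[ack,pong,tick] B:[] C:[] D:[]
After 6 (process(C)): A:[ack,pong,tick] B:[] C:[] D:[]
After 7 (send(from=A, to=C, msg='done')): A:[ack,pong,tick] B:[] C:[done] D:[]
After 8 (send(from=B, to=D, msg='bye')): A:[ack,pong,tick] B:[] C:[done] D:[bye]
After 9 (send(from=A, to=D, msg='final')): A:[ack,pong,tick] B:[] C:[done] D:[bye,final]
After 10 (process(D)): A:[ack,pong,tick] B:[] C:[done] D:[final]

Answer: bye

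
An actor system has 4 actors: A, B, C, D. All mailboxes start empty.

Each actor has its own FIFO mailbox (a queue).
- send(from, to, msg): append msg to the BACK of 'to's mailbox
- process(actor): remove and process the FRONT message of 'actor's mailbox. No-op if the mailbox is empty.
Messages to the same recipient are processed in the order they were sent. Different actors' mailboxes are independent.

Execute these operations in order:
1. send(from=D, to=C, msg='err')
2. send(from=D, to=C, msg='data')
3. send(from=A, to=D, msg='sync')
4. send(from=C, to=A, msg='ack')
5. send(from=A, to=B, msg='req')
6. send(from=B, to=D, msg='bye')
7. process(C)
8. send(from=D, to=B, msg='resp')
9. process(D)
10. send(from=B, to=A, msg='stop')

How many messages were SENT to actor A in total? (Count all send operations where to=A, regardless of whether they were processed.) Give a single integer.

After 1 (send(from=D, to=C, msg='err')): A:[] B:[] C:[err] D:[]
After 2 (send(from=D, to=C, msg='data')): A:[] B:[] C:[err,data] D:[]
After 3 (send(from=A, to=D, msg='sync')): A:[] B:[] C:[err,data] D:[sync]
After 4 (send(from=C, to=A, msg='ack')): A:[ack] B:[] C:[err,data] D:[sync]
After 5 (send(from=A, to=B, msg='req')): A:[ack] B:[req] C:[err,data] D:[sync]
After 6 (send(from=B, to=D, msg='bye')): A:[ack] B:[req] C:[err,data] D:[sync,bye]
After 7 (process(C)): A:[ack] B:[req] C:[data] D:[sync,bye]
After 8 (send(from=D, to=B, msg='resp')): A:[ack] B:[req,resp] C:[data] D:[sync,bye]
After 9 (process(D)): A:[ack] B:[req,resp] C:[data] D:[bye]
After 10 (send(from=B, to=A, msg='stop')): A:[ack,stop] B:[req,resp] C:[data] D:[bye]

Answer: 2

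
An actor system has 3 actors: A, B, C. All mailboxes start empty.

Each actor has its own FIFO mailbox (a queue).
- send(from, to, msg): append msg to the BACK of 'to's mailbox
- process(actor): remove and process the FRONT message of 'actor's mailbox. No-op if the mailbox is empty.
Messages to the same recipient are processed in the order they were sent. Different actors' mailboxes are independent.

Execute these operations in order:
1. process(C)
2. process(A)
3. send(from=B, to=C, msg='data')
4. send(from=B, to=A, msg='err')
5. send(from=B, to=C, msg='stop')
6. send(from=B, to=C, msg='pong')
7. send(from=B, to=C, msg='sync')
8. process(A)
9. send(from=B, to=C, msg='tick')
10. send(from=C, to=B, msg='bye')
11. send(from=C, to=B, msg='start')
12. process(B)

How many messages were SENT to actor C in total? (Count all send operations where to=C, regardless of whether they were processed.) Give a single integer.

After 1 (process(C)): A:[] B:[] C:[]
After 2 (process(A)): A:[] B:[] C:[]
After 3 (send(from=B, to=C, msg='data')): A:[] B:[] C:[data]
After 4 (send(from=B, to=A, msg='err')): A:[err] B:[] C:[data]
After 5 (send(from=B, to=C, msg='stop')): A:[err] B:[] C:[data,stop]
After 6 (send(from=B, to=C, msg='pong')): A:[err] B:[] C:[data,stop,pong]
After 7 (send(from=B, to=C, msg='sync')): A:[err] B:[] C:[data,stop,pong,sync]
After 8 (process(A)): A:[] B:[] C:[data,stop,pong,sync]
After 9 (send(from=B, to=C, msg='tick')): A:[] B:[] C:[data,stop,pong,sync,tick]
After 10 (send(from=C, to=B, msg='bye')): A:[] B:[bye] C:[data,stop,pong,sync,tick]
After 11 (send(from=C, to=B, msg='start')): A:[] B:[bye,start] C:[data,stop,pong,sync,tick]
After 12 (process(B)): A:[] B:[start] C:[data,stop,pong,sync,tick]

Answer: 5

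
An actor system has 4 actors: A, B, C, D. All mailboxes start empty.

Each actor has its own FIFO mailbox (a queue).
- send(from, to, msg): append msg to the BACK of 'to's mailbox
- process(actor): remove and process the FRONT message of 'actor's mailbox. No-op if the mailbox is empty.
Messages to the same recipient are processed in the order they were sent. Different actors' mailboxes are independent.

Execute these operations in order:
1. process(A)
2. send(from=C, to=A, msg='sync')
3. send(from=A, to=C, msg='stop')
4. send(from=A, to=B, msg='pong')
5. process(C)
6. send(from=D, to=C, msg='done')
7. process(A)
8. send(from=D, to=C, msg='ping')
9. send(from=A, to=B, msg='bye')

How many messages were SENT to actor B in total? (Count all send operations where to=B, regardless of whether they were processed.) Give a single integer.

Answer: 2

Derivation:
After 1 (process(A)): A:[] B:[] C:[] D:[]
After 2 (send(from=C, to=A, msg='sync')): A:[sync] B:[] C:[] D:[]
After 3 (send(from=A, to=C, msg='stop')): A:[sync] B:[] C:[stop] D:[]
After 4 (send(from=A, to=B, msg='pong')): A:[sync] B:[pong] C:[stop] D:[]
After 5 (process(C)): A:[sync] B:[pong] C:[] D:[]
After 6 (send(from=D, to=C, msg='done')): A:[sync] B:[pong] C:[done] D:[]
After 7 (process(A)): A:[] B:[pong] C:[done] D:[]
After 8 (send(from=D, to=C, msg='ping')): A:[] B:[pong] C:[done,ping] D:[]
After 9 (send(from=A, to=B, msg='bye')): A:[] B:[pong,bye] C:[done,ping] D:[]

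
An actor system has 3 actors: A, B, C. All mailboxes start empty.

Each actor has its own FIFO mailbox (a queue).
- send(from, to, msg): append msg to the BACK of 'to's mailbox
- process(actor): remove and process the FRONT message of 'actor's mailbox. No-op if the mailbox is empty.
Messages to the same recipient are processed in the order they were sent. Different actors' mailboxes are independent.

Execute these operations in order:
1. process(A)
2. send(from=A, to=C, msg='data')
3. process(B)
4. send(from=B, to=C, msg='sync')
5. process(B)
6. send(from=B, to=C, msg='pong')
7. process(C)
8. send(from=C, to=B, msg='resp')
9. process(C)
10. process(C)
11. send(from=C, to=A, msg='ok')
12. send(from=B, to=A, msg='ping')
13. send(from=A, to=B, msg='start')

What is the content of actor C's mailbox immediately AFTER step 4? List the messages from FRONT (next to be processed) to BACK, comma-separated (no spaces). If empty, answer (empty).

After 1 (process(A)): A:[] B:[] C:[]
After 2 (send(from=A, to=C, msg='data')): A:[] B:[] C:[data]
After 3 (process(B)): A:[] B:[] C:[data]
After 4 (send(from=B, to=C, msg='sync')): A:[] B:[] C:[data,sync]

data,sync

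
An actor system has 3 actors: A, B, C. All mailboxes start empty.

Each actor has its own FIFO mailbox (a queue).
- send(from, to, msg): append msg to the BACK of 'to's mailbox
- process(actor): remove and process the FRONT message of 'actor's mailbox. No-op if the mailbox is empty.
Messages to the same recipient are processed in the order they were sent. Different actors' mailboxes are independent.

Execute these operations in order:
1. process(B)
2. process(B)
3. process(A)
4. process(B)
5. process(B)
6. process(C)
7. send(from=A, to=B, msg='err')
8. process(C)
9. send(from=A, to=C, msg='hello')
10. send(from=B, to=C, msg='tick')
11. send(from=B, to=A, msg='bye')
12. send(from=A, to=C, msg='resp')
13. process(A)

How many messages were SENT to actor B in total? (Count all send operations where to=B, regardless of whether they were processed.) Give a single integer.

After 1 (process(B)): A:[] B:[] C:[]
After 2 (process(B)): A:[] B:[] C:[]
After 3 (process(A)): A:[] B:[] C:[]
After 4 (process(B)): A:[] B:[] C:[]
After 5 (process(B)): A:[] B:[] C:[]
After 6 (process(C)): A:[] B:[] C:[]
After 7 (send(from=A, to=B, msg='err')): A:[] B:[err] C:[]
After 8 (process(C)): A:[] B:[err] C:[]
After 9 (send(from=A, to=C, msg='hello')): A:[] B:[err] C:[hello]
After 10 (send(from=B, to=C, msg='tick')): A:[] B:[err] C:[hello,tick]
After 11 (send(from=B, to=A, msg='bye')): A:[bye] B:[err] C:[hello,tick]
After 12 (send(from=A, to=C, msg='resp')): A:[bye] B:[err] C:[hello,tick,resp]
After 13 (process(A)): A:[] B:[err] C:[hello,tick,resp]

Answer: 1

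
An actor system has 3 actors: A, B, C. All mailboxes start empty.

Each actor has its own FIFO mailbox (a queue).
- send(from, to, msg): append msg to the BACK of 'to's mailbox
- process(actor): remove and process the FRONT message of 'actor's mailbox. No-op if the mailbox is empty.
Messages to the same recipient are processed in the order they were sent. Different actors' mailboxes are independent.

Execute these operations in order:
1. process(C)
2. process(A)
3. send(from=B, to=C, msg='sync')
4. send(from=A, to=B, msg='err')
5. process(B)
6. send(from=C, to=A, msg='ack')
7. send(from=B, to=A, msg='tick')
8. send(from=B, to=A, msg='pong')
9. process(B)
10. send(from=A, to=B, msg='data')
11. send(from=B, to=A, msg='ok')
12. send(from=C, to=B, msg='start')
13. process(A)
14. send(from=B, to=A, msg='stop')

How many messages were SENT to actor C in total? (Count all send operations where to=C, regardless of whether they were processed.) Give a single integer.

After 1 (process(C)): A:[] B:[] C:[]
After 2 (process(A)): A:[] B:[] C:[]
After 3 (send(from=B, to=C, msg='sync')): A:[] B:[] C:[sync]
After 4 (send(from=A, to=B, msg='err')): A:[] B:[err] C:[sync]
After 5 (process(B)): A:[] B:[] C:[sync]
After 6 (send(from=C, to=A, msg='ack')): A:[ack] B:[] C:[sync]
After 7 (send(from=B, to=A, msg='tick')): A:[ack,tick] B:[] C:[sync]
After 8 (send(from=B, to=A, msg='pong')): A:[ack,tick,pong] B:[] C:[sync]
After 9 (process(B)): A:[ack,tick,pong] B:[] C:[sync]
After 10 (send(from=A, to=B, msg='data')): A:[ack,tick,pong] B:[data] C:[sync]
After 11 (send(from=B, to=A, msg='ok')): A:[ack,tick,pong,ok] B:[data] C:[sync]
After 12 (send(from=C, to=B, msg='start')): A:[ack,tick,pong,ok] B:[data,start] C:[sync]
After 13 (process(A)): A:[tick,pong,ok] B:[data,start] C:[sync]
After 14 (send(from=B, to=A, msg='stop')): A:[tick,pong,ok,stop] B:[data,start] C:[sync]

Answer: 1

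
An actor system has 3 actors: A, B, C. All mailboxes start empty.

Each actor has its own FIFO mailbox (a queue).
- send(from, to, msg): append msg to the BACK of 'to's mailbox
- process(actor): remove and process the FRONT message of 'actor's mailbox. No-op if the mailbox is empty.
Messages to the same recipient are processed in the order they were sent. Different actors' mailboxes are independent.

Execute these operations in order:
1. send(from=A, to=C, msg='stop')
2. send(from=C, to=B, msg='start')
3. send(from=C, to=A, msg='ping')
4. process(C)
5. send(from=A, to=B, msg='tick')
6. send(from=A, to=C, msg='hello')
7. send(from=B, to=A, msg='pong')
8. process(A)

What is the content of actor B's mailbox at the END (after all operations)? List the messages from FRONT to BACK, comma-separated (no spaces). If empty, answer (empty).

Answer: start,tick

Derivation:
After 1 (send(from=A, to=C, msg='stop')): A:[] B:[] C:[stop]
After 2 (send(from=C, to=B, msg='start')): A:[] B:[start] C:[stop]
After 3 (send(from=C, to=A, msg='ping')): A:[ping] B:[start] C:[stop]
After 4 (process(C)): A:[ping] B:[start] C:[]
After 5 (send(from=A, to=B, msg='tick')): A:[ping] B:[start,tick] C:[]
After 6 (send(from=A, to=C, msg='hello')): A:[ping] B:[start,tick] C:[hello]
After 7 (send(from=B, to=A, msg='pong')): A:[ping,pong] B:[start,tick] C:[hello]
After 8 (process(A)): A:[pong] B:[start,tick] C:[hello]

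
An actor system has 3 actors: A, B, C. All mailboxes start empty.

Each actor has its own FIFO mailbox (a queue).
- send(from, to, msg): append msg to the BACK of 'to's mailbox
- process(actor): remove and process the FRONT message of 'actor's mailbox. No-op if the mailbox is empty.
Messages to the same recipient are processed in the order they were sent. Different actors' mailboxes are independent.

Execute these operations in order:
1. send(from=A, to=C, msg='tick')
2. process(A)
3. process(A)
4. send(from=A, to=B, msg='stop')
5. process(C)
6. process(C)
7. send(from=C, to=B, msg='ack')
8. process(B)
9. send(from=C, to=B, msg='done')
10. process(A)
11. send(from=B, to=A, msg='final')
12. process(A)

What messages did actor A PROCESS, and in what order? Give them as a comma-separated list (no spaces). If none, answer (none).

After 1 (send(from=A, to=C, msg='tick')): A:[] B:[] C:[tick]
After 2 (process(A)): A:[] B:[] C:[tick]
After 3 (process(A)): A:[] B:[] C:[tick]
After 4 (send(from=A, to=B, msg='stop')): A:[] B:[stop] C:[tick]
After 5 (process(C)): A:[] B:[stop] C:[]
After 6 (process(C)): A:[] B:[stop] C:[]
After 7 (send(from=C, to=B, msg='ack')): A:[] B:[stop,ack] C:[]
After 8 (process(B)): A:[] B:[ack] C:[]
After 9 (send(from=C, to=B, msg='done')): A:[] B:[ack,done] C:[]
After 10 (process(A)): A:[] B:[ack,done] C:[]
After 11 (send(from=B, to=A, msg='final')): A:[final] B:[ack,done] C:[]
After 12 (process(A)): A:[] B:[ack,done] C:[]

Answer: final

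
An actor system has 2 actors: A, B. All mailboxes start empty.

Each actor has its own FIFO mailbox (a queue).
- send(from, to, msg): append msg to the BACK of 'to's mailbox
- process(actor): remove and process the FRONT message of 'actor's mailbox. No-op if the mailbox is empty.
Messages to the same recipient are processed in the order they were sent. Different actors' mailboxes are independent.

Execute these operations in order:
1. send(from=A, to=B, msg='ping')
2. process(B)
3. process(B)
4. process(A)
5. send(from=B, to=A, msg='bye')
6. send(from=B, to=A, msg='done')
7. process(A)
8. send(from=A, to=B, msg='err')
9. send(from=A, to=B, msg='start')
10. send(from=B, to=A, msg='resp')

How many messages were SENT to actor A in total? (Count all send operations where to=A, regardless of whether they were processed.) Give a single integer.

Answer: 3

Derivation:
After 1 (send(from=A, to=B, msg='ping')): A:[] B:[ping]
After 2 (process(B)): A:[] B:[]
After 3 (process(B)): A:[] B:[]
After 4 (process(A)): A:[] B:[]
After 5 (send(from=B, to=A, msg='bye')): A:[bye] B:[]
After 6 (send(from=B, to=A, msg='done')): A:[bye,done] B:[]
After 7 (process(A)): A:[done] B:[]
After 8 (send(from=A, to=B, msg='err')): A:[done] B:[err]
After 9 (send(from=A, to=B, msg='start')): A:[done] B:[err,start]
After 10 (send(from=B, to=A, msg='resp')): A:[done,resp] B:[err,start]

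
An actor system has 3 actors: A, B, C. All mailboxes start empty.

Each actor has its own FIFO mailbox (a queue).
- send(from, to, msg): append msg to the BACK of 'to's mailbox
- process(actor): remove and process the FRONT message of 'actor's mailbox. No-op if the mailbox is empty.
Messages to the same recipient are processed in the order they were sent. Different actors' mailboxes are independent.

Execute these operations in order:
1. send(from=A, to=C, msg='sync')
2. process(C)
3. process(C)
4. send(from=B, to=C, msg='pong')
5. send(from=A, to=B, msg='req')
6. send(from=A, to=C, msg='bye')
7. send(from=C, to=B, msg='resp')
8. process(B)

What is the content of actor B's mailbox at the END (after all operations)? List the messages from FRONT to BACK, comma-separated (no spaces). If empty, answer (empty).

Answer: resp

Derivation:
After 1 (send(from=A, to=C, msg='sync')): A:[] B:[] C:[sync]
After 2 (process(C)): A:[] B:[] C:[]
After 3 (process(C)): A:[] B:[] C:[]
After 4 (send(from=B, to=C, msg='pong')): A:[] B:[] C:[pong]
After 5 (send(from=A, to=B, msg='req')): A:[] B:[req] C:[pong]
After 6 (send(from=A, to=C, msg='bye')): A:[] B:[req] C:[pong,bye]
After 7 (send(from=C, to=B, msg='resp')): A:[] B:[req,resp] C:[pong,bye]
After 8 (process(B)): A:[] B:[resp] C:[pong,bye]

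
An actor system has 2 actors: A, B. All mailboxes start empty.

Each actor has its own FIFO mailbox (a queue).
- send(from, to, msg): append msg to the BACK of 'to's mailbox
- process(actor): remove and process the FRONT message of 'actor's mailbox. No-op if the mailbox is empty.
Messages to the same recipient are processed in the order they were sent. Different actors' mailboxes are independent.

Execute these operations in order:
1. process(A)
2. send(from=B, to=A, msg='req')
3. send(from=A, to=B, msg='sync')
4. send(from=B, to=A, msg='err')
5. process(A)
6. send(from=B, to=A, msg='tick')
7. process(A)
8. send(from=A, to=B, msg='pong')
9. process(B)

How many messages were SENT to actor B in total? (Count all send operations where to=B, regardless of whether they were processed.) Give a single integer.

Answer: 2

Derivation:
After 1 (process(A)): A:[] B:[]
After 2 (send(from=B, to=A, msg='req')): A:[req] B:[]
After 3 (send(from=A, to=B, msg='sync')): A:[req] B:[sync]
After 4 (send(from=B, to=A, msg='err')): A:[req,err] B:[sync]
After 5 (process(A)): A:[err] B:[sync]
After 6 (send(from=B, to=A, msg='tick')): A:[err,tick] B:[sync]
After 7 (process(A)): A:[tick] B:[sync]
After 8 (send(from=A, to=B, msg='pong')): A:[tick] B:[sync,pong]
After 9 (process(B)): A:[tick] B:[pong]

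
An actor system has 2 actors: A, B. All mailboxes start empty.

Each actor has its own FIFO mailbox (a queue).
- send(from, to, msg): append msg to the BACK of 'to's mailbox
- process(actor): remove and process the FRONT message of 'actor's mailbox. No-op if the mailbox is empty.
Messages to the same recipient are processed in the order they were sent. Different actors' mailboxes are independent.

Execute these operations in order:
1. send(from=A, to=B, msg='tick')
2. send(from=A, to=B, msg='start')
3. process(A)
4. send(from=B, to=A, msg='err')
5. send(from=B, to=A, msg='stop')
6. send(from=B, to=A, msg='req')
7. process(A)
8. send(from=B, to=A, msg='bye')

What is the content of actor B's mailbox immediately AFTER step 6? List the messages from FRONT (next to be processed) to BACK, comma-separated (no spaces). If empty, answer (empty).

After 1 (send(from=A, to=B, msg='tick')): A:[] B:[tick]
After 2 (send(from=A, to=B, msg='start')): A:[] B:[tick,start]
After 3 (process(A)): A:[] B:[tick,start]
After 4 (send(from=B, to=A, msg='err')): A:[err] B:[tick,start]
After 5 (send(from=B, to=A, msg='stop')): A:[err,stop] B:[tick,start]
After 6 (send(from=B, to=A, msg='req')): A:[err,stop,req] B:[tick,start]

tick,start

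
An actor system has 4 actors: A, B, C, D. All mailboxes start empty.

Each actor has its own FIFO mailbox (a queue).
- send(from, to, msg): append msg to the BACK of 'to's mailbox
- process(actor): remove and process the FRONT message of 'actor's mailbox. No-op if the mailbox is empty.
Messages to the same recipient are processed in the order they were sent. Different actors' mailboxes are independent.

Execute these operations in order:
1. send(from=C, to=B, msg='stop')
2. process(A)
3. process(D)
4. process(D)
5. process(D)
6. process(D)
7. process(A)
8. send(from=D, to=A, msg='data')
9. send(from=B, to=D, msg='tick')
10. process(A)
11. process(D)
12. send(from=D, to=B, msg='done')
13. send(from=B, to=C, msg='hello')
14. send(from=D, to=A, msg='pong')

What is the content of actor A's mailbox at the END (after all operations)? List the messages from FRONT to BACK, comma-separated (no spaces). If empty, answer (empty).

After 1 (send(from=C, to=B, msg='stop')): A:[] B:[stop] C:[] D:[]
After 2 (process(A)): A:[] B:[stop] C:[] D:[]
After 3 (process(D)): A:[] B:[stop] C:[] D:[]
After 4 (process(D)): A:[] B:[stop] C:[] D:[]
After 5 (process(D)): A:[] B:[stop] C:[] D:[]
After 6 (process(D)): A:[] B:[stop] C:[] D:[]
After 7 (process(A)): A:[] B:[stop] C:[] D:[]
After 8 (send(from=D, to=A, msg='data')): A:[data] B:[stop] C:[] D:[]
After 9 (send(from=B, to=D, msg='tick')): A:[data] B:[stop] C:[] D:[tick]
After 10 (process(A)): A:[] B:[stop] C:[] D:[tick]
After 11 (process(D)): A:[] B:[stop] C:[] D:[]
After 12 (send(from=D, to=B, msg='done')): A:[] B:[stop,done] C:[] D:[]
After 13 (send(from=B, to=C, msg='hello')): A:[] B:[stop,done] C:[hello] D:[]
After 14 (send(from=D, to=A, msg='pong')): A:[pong] B:[stop,done] C:[hello] D:[]

Answer: pong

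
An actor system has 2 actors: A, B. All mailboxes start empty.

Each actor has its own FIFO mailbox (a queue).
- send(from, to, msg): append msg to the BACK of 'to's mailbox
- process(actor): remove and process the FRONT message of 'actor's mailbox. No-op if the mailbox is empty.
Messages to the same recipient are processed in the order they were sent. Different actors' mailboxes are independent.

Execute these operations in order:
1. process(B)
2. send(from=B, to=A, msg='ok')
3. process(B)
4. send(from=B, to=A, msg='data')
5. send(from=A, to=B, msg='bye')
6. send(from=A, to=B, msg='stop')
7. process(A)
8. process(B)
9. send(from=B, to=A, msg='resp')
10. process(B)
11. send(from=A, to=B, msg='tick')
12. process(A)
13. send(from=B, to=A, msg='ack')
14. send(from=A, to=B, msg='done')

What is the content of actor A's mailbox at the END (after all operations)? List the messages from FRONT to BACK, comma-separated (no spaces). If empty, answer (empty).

After 1 (process(B)): A:[] B:[]
After 2 (send(from=B, to=A, msg='ok')): A:[ok] B:[]
After 3 (process(B)): A:[ok] B:[]
After 4 (send(from=B, to=A, msg='data')): A:[ok,data] B:[]
After 5 (send(from=A, to=B, msg='bye')): A:[ok,data] B:[bye]
After 6 (send(from=A, to=B, msg='stop')): A:[ok,data] B:[bye,stop]
After 7 (process(A)): A:[data] B:[bye,stop]
After 8 (process(B)): A:[data] B:[stop]
After 9 (send(from=B, to=A, msg='resp')): A:[data,resp] B:[stop]
After 10 (process(B)): A:[data,resp] B:[]
After 11 (send(from=A, to=B, msg='tick')): A:[data,resp] B:[tick]
After 12 (process(A)): A:[resp] B:[tick]
After 13 (send(from=B, to=A, msg='ack')): A:[resp,ack] B:[tick]
After 14 (send(from=A, to=B, msg='done')): A:[resp,ack] B:[tick,done]

Answer: resp,ack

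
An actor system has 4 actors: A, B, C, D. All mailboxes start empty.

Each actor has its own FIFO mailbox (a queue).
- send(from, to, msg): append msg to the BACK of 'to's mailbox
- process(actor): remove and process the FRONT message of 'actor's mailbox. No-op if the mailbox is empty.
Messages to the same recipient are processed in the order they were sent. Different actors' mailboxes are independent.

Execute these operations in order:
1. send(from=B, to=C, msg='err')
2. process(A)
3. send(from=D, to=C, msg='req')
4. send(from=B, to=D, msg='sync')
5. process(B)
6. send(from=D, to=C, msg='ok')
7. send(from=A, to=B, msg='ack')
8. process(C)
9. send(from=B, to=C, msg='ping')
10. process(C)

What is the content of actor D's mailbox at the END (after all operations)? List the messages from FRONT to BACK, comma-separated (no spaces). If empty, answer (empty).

After 1 (send(from=B, to=C, msg='err')): A:[] B:[] C:[err] D:[]
After 2 (process(A)): A:[] B:[] C:[err] D:[]
After 3 (send(from=D, to=C, msg='req')): A:[] B:[] C:[err,req] D:[]
After 4 (send(from=B, to=D, msg='sync')): A:[] B:[] C:[err,req] D:[sync]
After 5 (process(B)): A:[] B:[] C:[err,req] D:[sync]
After 6 (send(from=D, to=C, msg='ok')): A:[] B:[] C:[err,req,ok] D:[sync]
After 7 (send(from=A, to=B, msg='ack')): A:[] B:[ack] C:[err,req,ok] D:[sync]
After 8 (process(C)): A:[] B:[ack] C:[req,ok] D:[sync]
After 9 (send(from=B, to=C, msg='ping')): A:[] B:[ack] C:[req,ok,ping] D:[sync]
After 10 (process(C)): A:[] B:[ack] C:[ok,ping] D:[sync]

Answer: sync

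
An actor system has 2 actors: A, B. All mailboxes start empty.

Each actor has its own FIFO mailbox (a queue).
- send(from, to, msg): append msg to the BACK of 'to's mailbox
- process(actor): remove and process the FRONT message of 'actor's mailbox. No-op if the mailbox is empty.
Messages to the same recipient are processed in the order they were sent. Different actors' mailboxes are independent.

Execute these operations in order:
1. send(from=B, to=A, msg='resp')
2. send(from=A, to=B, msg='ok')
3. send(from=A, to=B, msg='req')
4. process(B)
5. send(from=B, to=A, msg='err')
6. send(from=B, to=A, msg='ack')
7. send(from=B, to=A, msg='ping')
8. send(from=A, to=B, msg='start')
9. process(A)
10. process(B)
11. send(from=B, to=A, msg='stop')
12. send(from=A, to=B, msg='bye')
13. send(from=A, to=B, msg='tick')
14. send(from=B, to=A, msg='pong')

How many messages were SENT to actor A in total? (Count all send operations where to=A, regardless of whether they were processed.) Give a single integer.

After 1 (send(from=B, to=A, msg='resp')): A:[resp] B:[]
After 2 (send(from=A, to=B, msg='ok')): A:[resp] B:[ok]
After 3 (send(from=A, to=B, msg='req')): A:[resp] B:[ok,req]
After 4 (process(B)): A:[resp] B:[req]
After 5 (send(from=B, to=A, msg='err')): A:[resp,err] B:[req]
After 6 (send(from=B, to=A, msg='ack')): A:[resp,err,ack] B:[req]
After 7 (send(from=B, to=A, msg='ping')): A:[resp,err,ack,ping] B:[req]
After 8 (send(from=A, to=B, msg='start')): A:[resp,err,ack,ping] B:[req,start]
After 9 (process(A)): A:[err,ack,ping] B:[req,start]
After 10 (process(B)): A:[err,ack,ping] B:[start]
After 11 (send(from=B, to=A, msg='stop')): A:[err,ack,ping,stop] B:[start]
After 12 (send(from=A, to=B, msg='bye')): A:[err,ack,ping,stop] B:[start,bye]
After 13 (send(from=A, to=B, msg='tick')): A:[err,ack,ping,stop] B:[start,bye,tick]
After 14 (send(from=B, to=A, msg='pong')): A:[err,ack,ping,stop,pong] B:[start,bye,tick]

Answer: 6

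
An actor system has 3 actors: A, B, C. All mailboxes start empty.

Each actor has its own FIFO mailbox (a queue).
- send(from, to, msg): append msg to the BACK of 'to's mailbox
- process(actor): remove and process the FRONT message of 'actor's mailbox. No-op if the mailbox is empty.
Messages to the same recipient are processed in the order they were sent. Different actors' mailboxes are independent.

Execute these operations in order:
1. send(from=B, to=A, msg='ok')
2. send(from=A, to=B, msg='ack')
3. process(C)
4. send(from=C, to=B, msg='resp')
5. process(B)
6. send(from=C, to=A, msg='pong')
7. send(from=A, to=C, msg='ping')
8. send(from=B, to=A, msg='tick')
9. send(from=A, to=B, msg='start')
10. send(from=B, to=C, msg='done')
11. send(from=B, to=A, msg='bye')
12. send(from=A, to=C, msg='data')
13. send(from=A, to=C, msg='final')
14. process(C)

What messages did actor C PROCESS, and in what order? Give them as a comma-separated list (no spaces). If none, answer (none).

Answer: ping

Derivation:
After 1 (send(from=B, to=A, msg='ok')): A:[ok] B:[] C:[]
After 2 (send(from=A, to=B, msg='ack')): A:[ok] B:[ack] C:[]
After 3 (process(C)): A:[ok] B:[ack] C:[]
After 4 (send(from=C, to=B, msg='resp')): A:[ok] B:[ack,resp] C:[]
After 5 (process(B)): A:[ok] B:[resp] C:[]
After 6 (send(from=C, to=A, msg='pong')): A:[ok,pong] B:[resp] C:[]
After 7 (send(from=A, to=C, msg='ping')): A:[ok,pong] B:[resp] C:[ping]
After 8 (send(from=B, to=A, msg='tick')): A:[ok,pong,tick] B:[resp] C:[ping]
After 9 (send(from=A, to=B, msg='start')): A:[ok,pong,tick] B:[resp,start] C:[ping]
After 10 (send(from=B, to=C, msg='done')): A:[ok,pong,tick] B:[resp,start] C:[ping,done]
After 11 (send(from=B, to=A, msg='bye')): A:[ok,pong,tick,bye] B:[resp,start] C:[ping,done]
After 12 (send(from=A, to=C, msg='data')): A:[ok,pong,tick,bye] B:[resp,start] C:[ping,done,data]
After 13 (send(from=A, to=C, msg='final')): A:[ok,pong,tick,bye] B:[resp,start] C:[ping,done,data,final]
After 14 (process(C)): A:[ok,pong,tick,bye] B:[resp,start] C:[done,data,final]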